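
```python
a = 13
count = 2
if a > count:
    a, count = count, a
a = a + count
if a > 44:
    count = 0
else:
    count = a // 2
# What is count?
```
Trace:
  a=13
  a=13, count=2
  a=2, count=13
  a=15, count=13
  a=15, count=7

Final answer: 7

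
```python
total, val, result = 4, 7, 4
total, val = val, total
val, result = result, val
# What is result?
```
Trace:
  total=4, val=7, result=4
  total=7, val=4, result=4
  total=7, val=4, result=4

Final answer: 4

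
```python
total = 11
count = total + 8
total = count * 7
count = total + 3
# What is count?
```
Trace:
  total=11
  total=11, count=19
  total=133, count=19
  total=133, count=136

Final answer: 136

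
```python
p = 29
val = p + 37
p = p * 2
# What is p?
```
Trace:
  p=29
  p=29, val=66
  p=58, val=66

Final answer: 58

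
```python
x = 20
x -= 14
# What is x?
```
Trace:
  x=20
  x=6

Final answer: 6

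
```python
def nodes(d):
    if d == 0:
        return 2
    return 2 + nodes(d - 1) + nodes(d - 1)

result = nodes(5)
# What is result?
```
Call trace (a repeated sub-call is expanded the first time; later identical calls just restate its return value):
nodes(d=5)
  nodes(d=4)
    nodes(d=3)
      nodes(d=2)
        nodes(d=1)
          nodes(d=0)
          -> return 2
          nodes(d=0)
          -> return 2
        -> return 6
        nodes(d=1) -> return 6  (same call as traced above)
      -> return 14
      nodes(d=2) -> return 14  (same call as traced above)
    -> return 30
    nodes(d=3) -> return 30  (same call as traced above)
  -> return 62
  nodes(d=4) -> return 62  (same call as traced above)
-> return 126

Final answer: 126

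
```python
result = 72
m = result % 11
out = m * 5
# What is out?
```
Trace:
  result=72
  result=72, m=6
  result=72, m=6, out=30

Final answer: 30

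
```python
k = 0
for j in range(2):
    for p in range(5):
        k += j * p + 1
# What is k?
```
Trace:
  k=0
  k=1, j=0, p=0
  k=2, j=0, p=1
  k=3, j=0, p=2
  k=4, j=0, p=3
  k=5, j=0, p=4
  k=6, j=1, p=0
  k=8, j=1, p=1
  k=11, j=1, p=2
  k=15, j=1, p=3
  k=20, j=1, p=4

Final answer: 20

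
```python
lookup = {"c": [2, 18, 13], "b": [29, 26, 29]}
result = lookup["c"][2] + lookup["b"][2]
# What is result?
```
Trace:
  lookup={'c': [2, 18, 13], 'b': [29, 26, 29]}
  lookup={'c': [2, 18, 13], 'b': [29, 26, 29]}, result=42

Final answer: 42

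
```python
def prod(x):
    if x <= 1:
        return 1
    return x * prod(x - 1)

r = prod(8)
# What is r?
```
Call trace:
prod(x=8)
  prod(x=7)
    prod(x=6)
      prod(x=5)
        prod(x=4)
          prod(x=3)
            prod(x=2)
              prod(x=1)
              -> return 1
            -> return 2
          -> return 6
        -> return 24
      -> return 120
    -> return 720
  -> return 5040
-> return 40320

Final answer: 40320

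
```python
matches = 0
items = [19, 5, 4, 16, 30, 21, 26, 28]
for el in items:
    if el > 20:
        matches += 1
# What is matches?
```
Trace:
  matches=0
  matches=0, el=19
  matches=0, el=5
  matches=0, el=4
  matches=0, el=16
  matches=1, el=30
  matches=2, el=21
  matches=3, el=26
  matches=4, el=28

Final answer: 4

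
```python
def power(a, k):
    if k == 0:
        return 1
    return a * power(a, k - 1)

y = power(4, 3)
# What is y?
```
Call trace:
power(a=4, k=3)
  power(a=4, k=2)
    power(a=4, k=1)
      power(a=4, k=0)
      -> return 1
    -> return 4
  -> return 16
-> return 64

Final answer: 64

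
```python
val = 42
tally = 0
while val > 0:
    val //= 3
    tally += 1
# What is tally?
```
Trace:
  val=42
  val=42, tally=0
  val=14, tally=1
  val=4, tally=2
  val=1, tally=3
  val=0, tally=4

Final answer: 4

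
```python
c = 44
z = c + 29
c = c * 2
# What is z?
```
Trace:
  c=44
  c=44, z=73
  c=88, z=73

Final answer: 73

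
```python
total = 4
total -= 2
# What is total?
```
Trace:
  total=4
  total=2

Final answer: 2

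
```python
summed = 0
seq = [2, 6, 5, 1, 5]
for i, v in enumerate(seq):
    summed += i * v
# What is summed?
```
Trace:
  summed=0
  summed=0, i=0, v=2
  summed=6, i=1, v=6
  summed=16, i=2, v=5
  summed=19, i=3, v=1
  summed=39, i=4, v=5

Final answer: 39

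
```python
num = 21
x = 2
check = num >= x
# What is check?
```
Trace:
  num=21
  num=21, x=2
  num=21, x=2, check=True

Final answer: True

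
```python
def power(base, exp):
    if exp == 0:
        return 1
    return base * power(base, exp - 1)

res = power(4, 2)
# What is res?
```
Call trace:
power(base=4, exp=2)
  power(base=4, exp=1)
    power(base=4, exp=0)
    -> return 1
  -> return 4
-> return 16

Final answer: 16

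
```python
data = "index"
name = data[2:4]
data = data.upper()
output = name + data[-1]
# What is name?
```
Trace:
  data='index'
  data='index', name='de'
  data='INDEX', name='de'
  data='INDEX', name='de', output='deX'

Final answer: 'de'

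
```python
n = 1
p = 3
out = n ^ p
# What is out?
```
Trace:
  n=1
  n=1, p=3
  n=1, p=3, out=2

Final answer: 2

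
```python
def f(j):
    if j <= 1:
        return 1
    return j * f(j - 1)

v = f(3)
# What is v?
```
Call trace:
f(j=3)
  f(j=2)
    f(j=1)
    -> return 1
  -> return 2
-> return 6

Final answer: 6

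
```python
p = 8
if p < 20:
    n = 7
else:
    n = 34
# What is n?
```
Trace:
  p=8
  p=8, n=7

Final answer: 7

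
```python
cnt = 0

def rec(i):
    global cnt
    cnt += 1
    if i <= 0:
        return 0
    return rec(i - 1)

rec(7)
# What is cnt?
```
Call trace:
rec(i=7)
  rec(i=6)
    rec(i=5)
      rec(i=4)
        rec(i=3)
          rec(i=2)
            rec(i=1)
              rec(i=0)
              -> return 0
            -> return 0
          -> return 0
        -> return 0
      -> return 0
    -> return 0
  -> return 0
-> return 0

cnt is incremented once per call. rec is entered once for each i = 7, 6, 5, 4, 3, 2, 1, 0 (the i <= 0 call returns without recursing), i.e. 7 + 1 calls.
cnt = 8

Final answer: 8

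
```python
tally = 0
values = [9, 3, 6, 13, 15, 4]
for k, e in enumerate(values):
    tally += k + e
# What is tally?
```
Trace:
  tally=0
  tally=9, k=0, e=9
  tally=13, k=1, e=3
  tally=21, k=2, e=6
  tally=37, k=3, e=13
  tally=56, k=4, e=15
  tally=65, k=5, e=4

Final answer: 65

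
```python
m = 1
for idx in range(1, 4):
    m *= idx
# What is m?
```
Trace:
  m=1
  m=1, idx=1
  m=2, idx=2
  m=6, idx=3

Final answer: 6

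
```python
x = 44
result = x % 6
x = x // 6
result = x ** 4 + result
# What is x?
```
Trace:
  x=44
  x=44, result=2
  x=7, result=2
  x=7, result=2403

Final answer: 7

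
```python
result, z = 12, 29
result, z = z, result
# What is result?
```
Trace:
  result=12, z=29
  result=29, z=12

Final answer: 29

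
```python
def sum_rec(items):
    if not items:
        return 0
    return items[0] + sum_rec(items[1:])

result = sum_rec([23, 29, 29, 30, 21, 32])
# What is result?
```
Call trace:
sum_rec(items=[23, 29, 29, 30, 21, 32])
  sum_rec(items=[29, 29, 30, 21, 32])
    sum_rec(items=[29, 30, 21, 32])
      sum_rec(items=[30, 21, 32])
        sum_rec(items=[21, 32])
          sum_rec(items=[32])
            sum_rec(items=[])
            -> return 0
          -> return 32
        -> return 53
      -> return 83
    -> return 112
  -> return 141
-> return 164

Final answer: 164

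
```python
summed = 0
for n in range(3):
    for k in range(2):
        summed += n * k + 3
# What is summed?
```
Trace:
  summed=0
  summed=3, n=0, k=0
  summed=6, n=0, k=1
  summed=9, n=1, k=0
  summed=13, n=1, k=1
  summed=16, n=2, k=0
  summed=21, n=2, k=1

Final answer: 21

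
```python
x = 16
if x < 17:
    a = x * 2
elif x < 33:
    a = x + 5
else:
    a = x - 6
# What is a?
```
Trace:
  x=16
  x=16, a=32

Final answer: 32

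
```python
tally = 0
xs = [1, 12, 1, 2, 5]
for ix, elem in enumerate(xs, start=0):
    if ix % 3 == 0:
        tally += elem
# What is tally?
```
Trace:
  tally=0
  tally=1, ix=0, elem=1
  tally=1, ix=1, elem=12
  tally=1, ix=2, elem=1
  tally=3, ix=3, elem=2
  tally=3, ix=4, elem=5

Final answer: 3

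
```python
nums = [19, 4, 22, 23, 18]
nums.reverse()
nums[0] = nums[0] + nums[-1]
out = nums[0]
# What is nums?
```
Trace:
  nums=[19, 4, 22, 23, 18]
  nums=[18, 23, 22, 4, 19]
  nums=[37, 23, 22, 4, 19]
  nums=[37, 23, 22, 4, 19], out=37

Final answer: [37, 23, 22, 4, 19]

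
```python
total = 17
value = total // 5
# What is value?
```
Trace:
  total=17
  total=17, value=3

Final answer: 3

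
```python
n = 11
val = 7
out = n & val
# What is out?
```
Trace:
  n=11
  n=11, val=7
  n=11, val=7, out=3

Final answer: 3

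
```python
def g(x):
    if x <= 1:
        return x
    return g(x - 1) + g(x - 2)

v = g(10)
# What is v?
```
Call trace (a repeated sub-call is expanded the first time; later identical calls just restate its return value):
g(x=10)
  g(x=9)
    g(x=8)
      g(x=7)
        g(x=6)
          g(x=5)
            g(x=4)
              g(x=3)
                g(x=2)
                  g(x=1)
                  -> return 1
                  g(x=0)
                  -> return 0
                -> return 1
                g(x=1)
                -> return 1
              -> return 2
              g(x=2) -> return 1  (same call as traced above)
            -> return 3
            g(x=3) -> return 2  (same call as traced above)
          -> return 5
          g(x=4) -> return 3  (same call as traced above)
        -> return 8
        g(x=5) -> return 5  (same call as traced above)
      -> return 13
      g(x=6) -> return 8  (same call as traced above)
    -> return 21
    g(x=7) -> return 13  (same call as traced above)
  -> return 34
  g(x=8) -> return 21  (same call as traced above)
-> return 55

Final answer: 55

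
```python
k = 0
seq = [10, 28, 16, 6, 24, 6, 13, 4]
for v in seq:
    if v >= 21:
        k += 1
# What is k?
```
Trace:
  k=0
  k=0, v=10
  k=1, v=28
  k=1, v=16
  k=1, v=6
  k=2, v=24
  k=2, v=6
  k=2, v=13
  k=2, v=4

Final answer: 2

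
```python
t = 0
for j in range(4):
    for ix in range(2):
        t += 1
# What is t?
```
Trace:
  t=0
  t=1, j=0, ix=0
  t=2, j=0, ix=1
  t=3, j=1, ix=0
  t=4, j=1, ix=1
  t=5, j=2, ix=0
  t=6, j=2, ix=1
  t=7, j=3, ix=0
  t=8, j=3, ix=1

Final answer: 8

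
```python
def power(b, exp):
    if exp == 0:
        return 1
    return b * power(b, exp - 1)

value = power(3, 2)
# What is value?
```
Call trace:
power(b=3, exp=2)
  power(b=3, exp=1)
    power(b=3, exp=0)
    -> return 1
  -> return 3
-> return 9

Final answer: 9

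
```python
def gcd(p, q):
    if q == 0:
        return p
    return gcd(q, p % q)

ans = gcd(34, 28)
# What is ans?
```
Call trace:
gcd(p=34, q=28)
  gcd(p=28, q=6)
    gcd(p=6, q=4)
      gcd(p=4, q=2)
        gcd(p=2, q=0)
        -> return 2
      -> return 2
    -> return 2
  -> return 2
-> return 2

Final answer: 2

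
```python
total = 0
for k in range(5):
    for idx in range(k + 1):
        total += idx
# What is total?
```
Trace:
  total=0
  total=0, k=0, idx=0
  total=0, k=1, idx=0
  total=1, k=1, idx=1
  total=1, k=2, idx=0
  total=2, k=2, idx=1
  total=4, k=2, idx=2
  total=4, k=3, idx=0
  total=5, k=3, idx=1
  total=7, k=3, idx=2
  total=10, k=3, idx=3
  total=10, k=4, idx=0
  total=11, k=4, idx=1
  total=13, k=4, idx=2
  total=16, k=4, idx=3
  total=20, k=4, idx=4

Final answer: 20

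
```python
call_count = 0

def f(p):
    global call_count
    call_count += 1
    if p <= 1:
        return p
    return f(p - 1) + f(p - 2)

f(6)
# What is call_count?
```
Call trace (a repeated sub-call is expanded the first time; later identical calls just restate its return value):
f(p=6)
  f(p=5)
    f(p=4)
      f(p=3)
        f(p=2)
          f(p=1)
          -> return 1
          f(p=0)
          -> return 0
        -> return 1
        f(p=1)
        -> return 1
      -> return 2
      f(p=2) -> return 1  (same call as traced above)
    -> return 3
    f(p=3) -> return 2  (same call as traced above)
  -> return 5
  f(p=4) -> return 3  (same call as traced above)
-> return 8

call_count is incremented once per call, so count the calls in each subtree. Let C(p) = number of calls made by f(p).
C(0) = C(1) = 1 (base case, no recursion); C(p) = 1 + C(p - 1) + C(p - 2) otherwise.
C(2) = 1 + C(1) + C(0) = 1 + 1 + 1 = 3
C(3) = 1 + C(2) + C(1) = 1 + 3 + 1 = 5
C(4) = 1 + C(3) + C(2) = 1 + 5 + 3 = 9
C(5) = 1 + C(4) + C(3) = 1 + 9 + 5 = 15
C(6) = 1 + C(5) + C(4) = 1 + 15 + 9 = 25
call_count = C(6) = 25

Final answer: 25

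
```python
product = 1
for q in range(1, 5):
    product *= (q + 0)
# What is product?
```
Trace:
  product=1
  product=1, q=1
  product=2, q=2
  product=6, q=3
  product=24, q=4

Final answer: 24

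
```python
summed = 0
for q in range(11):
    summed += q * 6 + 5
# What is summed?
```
Trace:
  summed=0
  summed=5, q=0
  summed=16, q=1
  summed=33, q=2
  summed=56, q=3
  summed=85, q=4
  summed=120, q=5
  summed=161, q=6
  summed=208, q=7
  summed=261, q=8
  summed=320, q=9
  summed=385, q=10

Final answer: 385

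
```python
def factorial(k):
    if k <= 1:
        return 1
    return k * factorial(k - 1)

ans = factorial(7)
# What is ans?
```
Call trace:
factorial(k=7)
  factorial(k=6)
    factorial(k=5)
      factorial(k=4)
        factorial(k=3)
          factorial(k=2)
            factorial(k=1)
            -> return 1
          -> return 2
        -> return 6
      -> return 24
    -> return 120
  -> return 720
-> return 5040

Final answer: 5040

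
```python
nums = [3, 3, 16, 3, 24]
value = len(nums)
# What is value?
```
Trace:
  nums=[3, 3, 16, 3, 24]
  nums=[3, 3, 16, 3, 24], value=5

Final answer: 5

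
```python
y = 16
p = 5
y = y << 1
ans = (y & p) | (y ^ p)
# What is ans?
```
Trace:
  y=16
  y=16, p=5
  y=32, p=5
  y=32, p=5, ans=37

Final answer: 37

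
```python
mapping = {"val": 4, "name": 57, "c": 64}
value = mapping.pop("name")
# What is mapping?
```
Trace:
  mapping={'val': 4, 'name': 57, 'c': 64}
  mapping={'val': 4, 'c': 64}, value=57

Final answer: {'val': 4, 'c': 64}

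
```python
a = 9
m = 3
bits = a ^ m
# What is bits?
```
Trace:
  a=9
  a=9, m=3
  a=9, m=3, bits=10

Final answer: 10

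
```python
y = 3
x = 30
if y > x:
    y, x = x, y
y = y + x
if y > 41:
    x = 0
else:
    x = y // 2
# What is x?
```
Trace:
  y=3
  y=3, x=30
  y=3, x=30
  y=33, x=30
  y=33, x=16

Final answer: 16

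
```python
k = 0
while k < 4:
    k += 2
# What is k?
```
Trace:
  k=0
  k=2
  k=4

Final answer: 4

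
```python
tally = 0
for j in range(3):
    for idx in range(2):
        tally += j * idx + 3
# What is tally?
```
Trace:
  tally=0
  tally=3, j=0, idx=0
  tally=6, j=0, idx=1
  tally=9, j=1, idx=0
  tally=13, j=1, idx=1
  tally=16, j=2, idx=0
  tally=21, j=2, idx=1

Final answer: 21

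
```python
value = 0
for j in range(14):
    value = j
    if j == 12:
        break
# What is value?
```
Trace:
  value=0
  value=0, j=0
  value=1, j=1
  value=2, j=2
  value=3, j=3
  value=4, j=4
  value=5, j=5
  value=6, j=6
  value=7, j=7
  value=8, j=8
  value=9, j=9
  value=10, j=10
  value=11, j=11
  value=12, j=12

Final answer: 12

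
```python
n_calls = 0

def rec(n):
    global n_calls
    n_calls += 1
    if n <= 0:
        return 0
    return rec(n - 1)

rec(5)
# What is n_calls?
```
Call trace:
rec(n=5)
  rec(n=4)
    rec(n=3)
      rec(n=2)
        rec(n=1)
          rec(n=0)
          -> return 0
        -> return 0
      -> return 0
    -> return 0
  -> return 0
-> return 0

n_calls is incremented once per call. rec is entered once for each n = 5, 4, 3, 2, 1, 0 (the n <= 0 call returns without recursing), i.e. 5 + 1 calls.
n_calls = 6

Final answer: 6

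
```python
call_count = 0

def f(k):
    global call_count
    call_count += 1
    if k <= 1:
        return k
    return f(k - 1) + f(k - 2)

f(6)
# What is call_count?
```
Call trace (a repeated sub-call is expanded the first time; later identical calls just restate its return value):
f(k=6)
  f(k=5)
    f(k=4)
      f(k=3)
        f(k=2)
          f(k=1)
          -> return 1
          f(k=0)
          -> return 0
        -> return 1
        f(k=1)
        -> return 1
      -> return 2
      f(k=2) -> return 1  (same call as traced above)
    -> return 3
    f(k=3) -> return 2  (same call as traced above)
  -> return 5
  f(k=4) -> return 3  (same call as traced above)
-> return 8

call_count is incremented once per call, so count the calls in each subtree. Let C(k) = number of calls made by f(k).
C(0) = C(1) = 1 (base case, no recursion); C(k) = 1 + C(k - 1) + C(k - 2) otherwise.
C(2) = 1 + C(1) + C(0) = 1 + 1 + 1 = 3
C(3) = 1 + C(2) + C(1) = 1 + 3 + 1 = 5
C(4) = 1 + C(3) + C(2) = 1 + 5 + 3 = 9
C(5) = 1 + C(4) + C(3) = 1 + 9 + 5 = 15
C(6) = 1 + C(5) + C(4) = 1 + 15 + 9 = 25
call_count = C(6) = 25

Final answer: 25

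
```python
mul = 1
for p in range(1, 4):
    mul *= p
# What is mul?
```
Trace:
  mul=1
  mul=1, p=1
  mul=2, p=2
  mul=6, p=3

Final answer: 6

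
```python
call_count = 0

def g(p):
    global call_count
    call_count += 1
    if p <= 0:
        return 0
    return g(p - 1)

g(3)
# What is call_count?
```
Call trace:
g(p=3)
  g(p=2)
    g(p=1)
      g(p=0)
      -> return 0
    -> return 0
  -> return 0
-> return 0

call_count is incremented once per call. g is entered once for each p = 3, 2, 1, 0 (the p <= 0 call returns without recursing), i.e. 3 + 1 calls.
call_count = 4

Final answer: 4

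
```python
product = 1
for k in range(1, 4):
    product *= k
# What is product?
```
Trace:
  product=1
  product=1, k=1
  product=2, k=2
  product=6, k=3

Final answer: 6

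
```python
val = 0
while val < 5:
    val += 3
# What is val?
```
Trace:
  val=0
  val=3
  val=6

Final answer: 6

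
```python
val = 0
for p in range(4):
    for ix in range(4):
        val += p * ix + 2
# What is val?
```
Trace:
  val=0
  val=2, p=0, ix=0
  val=4, p=0, ix=1
  val=6, p=0, ix=2
  val=8, p=0, ix=3
  val=10, p=1, ix=0
  val=13, p=1, ix=1
  val=17, p=1, ix=2
  val=22, p=1, ix=3
  val=24, p=2, ix=0
  val=28, p=2, ix=1
  val=34, p=2, ix=2
  val=42, p=2, ix=3
  val=44, p=3, ix=0
  val=49, p=3, ix=1
  val=57, p=3, ix=2
  val=68, p=3, ix=3

Final answer: 68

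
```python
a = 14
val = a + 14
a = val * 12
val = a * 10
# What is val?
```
Trace:
  a=14
  a=14, val=28
  a=336, val=28
  a=336, val=3360

Final answer: 3360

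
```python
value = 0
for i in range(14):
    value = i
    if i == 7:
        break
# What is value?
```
Trace:
  value=0
  value=0, i=0
  value=1, i=1
  value=2, i=2
  value=3, i=3
  value=4, i=4
  value=5, i=5
  value=6, i=6
  value=7, i=7

Final answer: 7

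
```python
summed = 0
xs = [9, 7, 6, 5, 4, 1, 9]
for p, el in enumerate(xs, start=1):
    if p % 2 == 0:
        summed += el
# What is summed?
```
Trace:
  summed=0
  summed=0, p=1, el=9
  summed=7, p=2, el=7
  summed=7, p=3, el=6
  summed=12, p=4, el=5
  summed=12, p=5, el=4
  summed=13, p=6, el=1
  summed=13, p=7, el=9

Final answer: 13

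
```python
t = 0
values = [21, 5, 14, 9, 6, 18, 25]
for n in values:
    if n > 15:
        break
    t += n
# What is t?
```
Trace:
  t=0
  t=0, n=21

Final answer: 0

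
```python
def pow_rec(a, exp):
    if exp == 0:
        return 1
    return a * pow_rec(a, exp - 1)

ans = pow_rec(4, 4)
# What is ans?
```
Call trace:
pow_rec(a=4, exp=4)
  pow_rec(a=4, exp=3)
    pow_rec(a=4, exp=2)
      pow_rec(a=4, exp=1)
        pow_rec(a=4, exp=0)
        -> return 1
      -> return 4
    -> return 16
  -> return 64
-> return 256

Final answer: 256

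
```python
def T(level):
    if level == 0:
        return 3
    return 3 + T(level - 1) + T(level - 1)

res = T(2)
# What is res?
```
Call trace (a repeated sub-call is expanded the first time; later identical calls just restate its return value):
T(level=2)
  T(level=1)
    T(level=0)
    -> return 3
    T(level=0)
    -> return 3
  -> return 9
  T(level=1) -> return 9  (same call as traced above)
-> return 21

Final answer: 21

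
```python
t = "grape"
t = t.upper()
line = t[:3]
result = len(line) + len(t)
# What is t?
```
Trace:
  t='grape'
  t='GRAPE'
  t='GRAPE', line='GRA'
  t='GRAPE', line='GRA', result=8

Final answer: 'GRAPE'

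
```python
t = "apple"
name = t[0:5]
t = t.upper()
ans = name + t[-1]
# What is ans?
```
Trace:
  t='apple'
  t='apple', name='apple'
  t='APPLE', name='apple'
  t='APPLE', name='apple', ans='appleE'

Final answer: 'appleE'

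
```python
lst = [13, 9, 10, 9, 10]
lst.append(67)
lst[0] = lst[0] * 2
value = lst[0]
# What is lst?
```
Trace:
  lst=[13, 9, 10, 9, 10]
  lst=[13, 9, 10, 9, 10, 67]
  lst=[26, 9, 10, 9, 10, 67]
  lst=[26, 9, 10, 9, 10, 67], value=26

Final answer: [26, 9, 10, 9, 10, 67]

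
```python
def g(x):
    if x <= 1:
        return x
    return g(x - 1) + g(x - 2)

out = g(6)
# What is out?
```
Call trace (a repeated sub-call is expanded the first time; later identical calls just restate its return value):
g(x=6)
  g(x=5)
    g(x=4)
      g(x=3)
        g(x=2)
          g(x=1)
          -> return 1
          g(x=0)
          -> return 0
        -> return 1
        g(x=1)
        -> return 1
      -> return 2
      g(x=2) -> return 1  (same call as traced above)
    -> return 3
    g(x=3) -> return 2  (same call as traced above)
  -> return 5
  g(x=4) -> return 3  (same call as traced above)
-> return 8

Final answer: 8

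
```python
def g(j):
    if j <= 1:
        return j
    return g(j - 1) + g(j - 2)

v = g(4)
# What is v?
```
Call trace (a repeated sub-call is expanded the first time; later identical calls just restate its return value):
g(j=4)
  g(j=3)
    g(j=2)
      g(j=1)
      -> return 1
      g(j=0)
      -> return 0
    -> return 1
    g(j=1)
    -> return 1
  -> return 2
  g(j=2) -> return 1  (same call as traced above)
-> return 3

Final answer: 3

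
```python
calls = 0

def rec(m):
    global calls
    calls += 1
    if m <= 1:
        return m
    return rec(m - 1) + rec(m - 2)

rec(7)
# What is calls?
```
Call trace (a repeated sub-call is expanded the first time; later identical calls just restate its return value):
rec(m=7)
  rec(m=6)
    rec(m=5)
      rec(m=4)
        rec(m=3)
          rec(m=2)
            rec(m=1)
            -> return 1
            rec(m=0)
            -> return 0
          -> return 1
          rec(m=1)
          -> return 1
        -> return 2
        rec(m=2) -> return 1  (same call as traced above)
      -> return 3
      rec(m=3) -> return 2  (same call as traced above)
    -> return 5
    rec(m=4) -> return 3  (same call as traced above)
  -> return 8
  rec(m=5) -> return 5  (same call as traced above)
-> return 13

calls is incremented once per call, so count the calls in each subtree. Let C(m) = number of calls made by rec(m).
C(0) = C(1) = 1 (base case, no recursion); C(m) = 1 + C(m - 1) + C(m - 2) otherwise.
C(2) = 1 + C(1) + C(0) = 1 + 1 + 1 = 3
C(3) = 1 + C(2) + C(1) = 1 + 3 + 1 = 5
C(4) = 1 + C(3) + C(2) = 1 + 5 + 3 = 9
C(5) = 1 + C(4) + C(3) = 1 + 9 + 5 = 15
C(6) = 1 + C(5) + C(4) = 1 + 15 + 9 = 25
C(7) = 1 + C(6) + C(5) = 1 + 25 + 15 = 41
calls = C(7) = 41

Final answer: 41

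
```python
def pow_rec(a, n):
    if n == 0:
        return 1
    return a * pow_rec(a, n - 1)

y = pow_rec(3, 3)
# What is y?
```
Call trace:
pow_rec(a=3, n=3)
  pow_rec(a=3, n=2)
    pow_rec(a=3, n=1)
      pow_rec(a=3, n=0)
      -> return 1
    -> return 3
  -> return 9
-> return 27

Final answer: 27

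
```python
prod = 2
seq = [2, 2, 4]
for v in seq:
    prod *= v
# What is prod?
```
Trace:
  prod=2
  prod=4, v=2
  prod=8, v=2
  prod=32, v=4

Final answer: 32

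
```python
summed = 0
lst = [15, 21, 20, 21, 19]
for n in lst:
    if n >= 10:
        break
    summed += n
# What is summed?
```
Trace:
  summed=0
  summed=0, n=15

Final answer: 0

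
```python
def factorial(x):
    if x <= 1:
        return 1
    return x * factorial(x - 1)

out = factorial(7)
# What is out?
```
Call trace:
factorial(x=7)
  factorial(x=6)
    factorial(x=5)
      factorial(x=4)
        factorial(x=3)
          factorial(x=2)
            factorial(x=1)
            -> return 1
          -> return 2
        -> return 6
      -> return 24
    -> return 120
  -> return 720
-> return 5040

Final answer: 5040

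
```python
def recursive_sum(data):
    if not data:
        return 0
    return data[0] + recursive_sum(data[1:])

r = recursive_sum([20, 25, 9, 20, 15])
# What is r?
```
Call trace:
recursive_sum(data=[20, 25, 9, 20, 15])
  recursive_sum(data=[25, 9, 20, 15])
    recursive_sum(data=[9, 20, 15])
      recursive_sum(data=[20, 15])
        recursive_sum(data=[15])
          recursive_sum(data=[])
          -> return 0
        -> return 15
      -> return 35
    -> return 44
  -> return 69
-> return 89

Final answer: 89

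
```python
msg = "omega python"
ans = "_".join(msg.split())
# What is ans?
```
Trace:
  msg='omega python'
  msg='omega python', ans='omega_python'

Final answer: 'omega_python'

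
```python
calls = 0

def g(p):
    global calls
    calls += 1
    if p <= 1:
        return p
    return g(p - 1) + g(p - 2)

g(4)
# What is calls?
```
Call trace (a repeated sub-call is expanded the first time; later identical calls just restate its return value):
g(p=4)
  g(p=3)
    g(p=2)
      g(p=1)
      -> return 1
      g(p=0)
      -> return 0
    -> return 1
    g(p=1)
    -> return 1
  -> return 2
  g(p=2) -> return 1  (same call as traced above)
-> return 3

calls is incremented once per call, so count the calls in each subtree. Let C(p) = number of calls made by g(p).
C(0) = C(1) = 1 (base case, no recursion); C(p) = 1 + C(p - 1) + C(p - 2) otherwise.
C(2) = 1 + C(1) + C(0) = 1 + 1 + 1 = 3
C(3) = 1 + C(2) + C(1) = 1 + 3 + 1 = 5
C(4) = 1 + C(3) + C(2) = 1 + 5 + 3 = 9
calls = C(4) = 9

Final answer: 9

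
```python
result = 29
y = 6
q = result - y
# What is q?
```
Trace:
  result=29
  result=29, y=6
  result=29, y=6, q=23

Final answer: 23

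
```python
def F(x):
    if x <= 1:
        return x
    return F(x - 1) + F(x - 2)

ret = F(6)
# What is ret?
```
Call trace (a repeated sub-call is expanded the first time; later identical calls just restate its return value):
F(x=6)
  F(x=5)
    F(x=4)
      F(x=3)
        F(x=2)
          F(x=1)
          -> return 1
          F(x=0)
          -> return 0
        -> return 1
        F(x=1)
        -> return 1
      -> return 2
      F(x=2) -> return 1  (same call as traced above)
    -> return 3
    F(x=3) -> return 2  (same call as traced above)
  -> return 5
  F(x=4) -> return 3  (same call as traced above)
-> return 8

Final answer: 8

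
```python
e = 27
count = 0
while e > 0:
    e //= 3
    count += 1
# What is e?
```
Trace:
  e=27
  e=27, count=0
  e=9, count=1
  e=3, count=2
  e=1, count=3
  e=0, count=4

Final answer: 0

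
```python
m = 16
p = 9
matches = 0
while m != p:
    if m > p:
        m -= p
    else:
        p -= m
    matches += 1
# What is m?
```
Trace:
  m=16
  m=16, p=9
  m=16, p=9, matches=0
  m=7, p=9, matches=1
  m=7, p=2, matches=2
  m=5, p=2, matches=3
  m=3, p=2, matches=4
  m=1, p=2, matches=5
  m=1, p=1, matches=6

Final answer: 1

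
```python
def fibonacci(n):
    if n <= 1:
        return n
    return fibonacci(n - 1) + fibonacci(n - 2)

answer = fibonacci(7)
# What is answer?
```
Call trace (a repeated sub-call is expanded the first time; later identical calls just restate its return value):
fibonacci(n=7)
  fibonacci(n=6)
    fibonacci(n=5)
      fibonacci(n=4)
        fibonacci(n=3)
          fibonacci(n=2)
            fibonacci(n=1)
            -> return 1
            fibonacci(n=0)
            -> return 0
          -> return 1
          fibonacci(n=1)
          -> return 1
        -> return 2
        fibonacci(n=2) -> return 1  (same call as traced above)
      -> return 3
      fibonacci(n=3) -> return 2  (same call as traced above)
    -> return 5
    fibonacci(n=4) -> return 3  (same call as traced above)
  -> return 8
  fibonacci(n=5) -> return 5  (same call as traced above)
-> return 13

Final answer: 13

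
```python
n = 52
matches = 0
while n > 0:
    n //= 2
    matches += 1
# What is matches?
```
Trace:
  n=52
  n=52, matches=0
  n=26, matches=1
  n=13, matches=2
  n=6, matches=3
  n=3, matches=4
  n=1, matches=5
  n=0, matches=6

Final answer: 6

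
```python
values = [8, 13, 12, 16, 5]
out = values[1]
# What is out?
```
Trace:
  values=[8, 13, 12, 16, 5]
  values=[8, 13, 12, 16, 5], out=13

Final answer: 13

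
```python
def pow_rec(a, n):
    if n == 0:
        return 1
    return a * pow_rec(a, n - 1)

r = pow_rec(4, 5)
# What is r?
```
Call trace:
pow_rec(a=4, n=5)
  pow_rec(a=4, n=4)
    pow_rec(a=4, n=3)
      pow_rec(a=4, n=2)
        pow_rec(a=4, n=1)
          pow_rec(a=4, n=0)
          -> return 1
        -> return 4
      -> return 16
    -> return 64
  -> return 256
-> return 1024

Final answer: 1024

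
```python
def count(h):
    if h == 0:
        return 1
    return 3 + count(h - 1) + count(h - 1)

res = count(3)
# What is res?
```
Call trace (a repeated sub-call is expanded the first time; later identical calls just restate its return value):
count(h=3)
  count(h=2)
    count(h=1)
      count(h=0)
      -> return 1
      count(h=0)
      -> return 1
    -> return 5
    count(h=1) -> return 5  (same call as traced above)
  -> return 13
  count(h=2) -> return 13  (same call as traced above)
-> return 29

Final answer: 29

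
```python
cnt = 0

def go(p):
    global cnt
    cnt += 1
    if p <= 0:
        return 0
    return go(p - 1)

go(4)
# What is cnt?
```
Call trace:
go(p=4)
  go(p=3)
    go(p=2)
      go(p=1)
        go(p=0)
        -> return 0
      -> return 0
    -> return 0
  -> return 0
-> return 0

cnt is incremented once per call. go is entered once for each p = 4, 3, 2, 1, 0 (the p <= 0 call returns without recursing), i.e. 4 + 1 calls.
cnt = 5

Final answer: 5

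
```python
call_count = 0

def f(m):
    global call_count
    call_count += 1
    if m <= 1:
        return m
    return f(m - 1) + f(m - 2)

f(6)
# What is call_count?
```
Call trace (a repeated sub-call is expanded the first time; later identical calls just restate its return value):
f(m=6)
  f(m=5)
    f(m=4)
      f(m=3)
        f(m=2)
          f(m=1)
          -> return 1
          f(m=0)
          -> return 0
        -> return 1
        f(m=1)
        -> return 1
      -> return 2
      f(m=2) -> return 1  (same call as traced above)
    -> return 3
    f(m=3) -> return 2  (same call as traced above)
  -> return 5
  f(m=4) -> return 3  (same call as traced above)
-> return 8

call_count is incremented once per call, so count the calls in each subtree. Let C(m) = number of calls made by f(m).
C(0) = C(1) = 1 (base case, no recursion); C(m) = 1 + C(m - 1) + C(m - 2) otherwise.
C(2) = 1 + C(1) + C(0) = 1 + 1 + 1 = 3
C(3) = 1 + C(2) + C(1) = 1 + 3 + 1 = 5
C(4) = 1 + C(3) + C(2) = 1 + 5 + 3 = 9
C(5) = 1 + C(4) + C(3) = 1 + 9 + 5 = 15
C(6) = 1 + C(5) + C(4) = 1 + 15 + 9 = 25
call_count = C(6) = 25

Final answer: 25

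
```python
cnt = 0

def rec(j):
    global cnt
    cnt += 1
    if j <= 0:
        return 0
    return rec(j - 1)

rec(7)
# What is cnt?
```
Call trace:
rec(j=7)
  rec(j=6)
    rec(j=5)
      rec(j=4)
        rec(j=3)
          rec(j=2)
            rec(j=1)
              rec(j=0)
              -> return 0
            -> return 0
          -> return 0
        -> return 0
      -> return 0
    -> return 0
  -> return 0
-> return 0

cnt is incremented once per call. rec is entered once for each j = 7, 6, 5, 4, 3, 2, 1, 0 (the j <= 0 call returns without recursing), i.e. 7 + 1 calls.
cnt = 8

Final answer: 8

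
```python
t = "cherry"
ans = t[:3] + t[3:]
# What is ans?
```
Trace:
  t='cherry'
  t='cherry', ans='cherry'

Final answer: 'cherry'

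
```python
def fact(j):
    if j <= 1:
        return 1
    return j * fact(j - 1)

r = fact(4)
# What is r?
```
Call trace:
fact(j=4)
  fact(j=3)
    fact(j=2)
      fact(j=1)
      -> return 1
    -> return 2
  -> return 6
-> return 24

Final answer: 24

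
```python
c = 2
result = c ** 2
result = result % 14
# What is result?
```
Trace:
  c=2
  c=2, result=4
  c=2, result=4

Final answer: 4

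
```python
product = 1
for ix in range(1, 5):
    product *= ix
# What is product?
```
Trace:
  product=1
  product=1, ix=1
  product=2, ix=2
  product=6, ix=3
  product=24, ix=4

Final answer: 24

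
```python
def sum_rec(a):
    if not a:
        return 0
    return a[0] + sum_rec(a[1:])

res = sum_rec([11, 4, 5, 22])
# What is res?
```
Call trace:
sum_rec(a=[11, 4, 5, 22])
  sum_rec(a=[4, 5, 22])
    sum_rec(a=[5, 22])
      sum_rec(a=[22])
        sum_rec(a=[])
        -> return 0
      -> return 22
    -> return 27
  -> return 31
-> return 42

Final answer: 42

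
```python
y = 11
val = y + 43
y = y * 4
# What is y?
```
Trace:
  y=11
  y=11, val=54
  y=44, val=54

Final answer: 44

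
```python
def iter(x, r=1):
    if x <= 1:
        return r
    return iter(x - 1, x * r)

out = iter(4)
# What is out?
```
Call trace:
iter(x=4, r=1)
  iter(x=3, r=4)
    iter(x=2, r=12)
      iter(x=1, r=24)
      -> return 24
    -> return 24
  -> return 24
-> return 24

Final answer: 24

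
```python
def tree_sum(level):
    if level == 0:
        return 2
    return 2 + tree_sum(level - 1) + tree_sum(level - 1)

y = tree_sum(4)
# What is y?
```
Call trace (a repeated sub-call is expanded the first time; later identical calls just restate its return value):
tree_sum(level=4)
  tree_sum(level=3)
    tree_sum(level=2)
      tree_sum(level=1)
        tree_sum(level=0)
        -> return 2
        tree_sum(level=0)
        -> return 2
      -> return 6
      tree_sum(level=1) -> return 6  (same call as traced above)
    -> return 14
    tree_sum(level=2) -> return 14  (same call as traced above)
  -> return 30
  tree_sum(level=3) -> return 30  (same call as traced above)
-> return 62

Final answer: 62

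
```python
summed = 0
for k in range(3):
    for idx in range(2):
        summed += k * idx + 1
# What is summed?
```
Trace:
  summed=0
  summed=1, k=0, idx=0
  summed=2, k=0, idx=1
  summed=3, k=1, idx=0
  summed=5, k=1, idx=1
  summed=6, k=2, idx=0
  summed=9, k=2, idx=1

Final answer: 9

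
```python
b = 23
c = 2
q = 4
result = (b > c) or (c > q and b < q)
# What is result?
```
Trace:
  b=23
  b=23, c=2
  b=23, c=2, q=4
  b=23, c=2, q=4, result=True

Final answer: True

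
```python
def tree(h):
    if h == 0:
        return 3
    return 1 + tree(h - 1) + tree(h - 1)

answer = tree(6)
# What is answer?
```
Call trace (a repeated sub-call is expanded the first time; later identical calls just restate its return value):
tree(h=6)
  tree(h=5)
    tree(h=4)
      tree(h=3)
        tree(h=2)
          tree(h=1)
            tree(h=0)
            -> return 3
            tree(h=0)
            -> return 3
          -> return 7
          tree(h=1) -> return 7  (same call as traced above)
        -> return 15
        tree(h=2) -> return 15  (same call as traced above)
      -> return 31
      tree(h=3) -> return 31  (same call as traced above)
    -> return 63
    tree(h=4) -> return 63  (same call as traced above)
  -> return 127
  tree(h=5) -> return 127  (same call as traced above)
-> return 255

Final answer: 255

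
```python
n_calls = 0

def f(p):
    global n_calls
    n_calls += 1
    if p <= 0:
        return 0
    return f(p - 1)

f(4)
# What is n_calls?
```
Call trace:
f(p=4)
  f(p=3)
    f(p=2)
      f(p=1)
        f(p=0)
        -> return 0
      -> return 0
    -> return 0
  -> return 0
-> return 0

n_calls is incremented once per call. f is entered once for each p = 4, 3, 2, 1, 0 (the p <= 0 call returns without recursing), i.e. 4 + 1 calls.
n_calls = 5

Final answer: 5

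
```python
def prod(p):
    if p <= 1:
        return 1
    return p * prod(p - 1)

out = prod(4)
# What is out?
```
Call trace:
prod(p=4)
  prod(p=3)
    prod(p=2)
      prod(p=1)
      -> return 1
    -> return 2
  -> return 6
-> return 24

Final answer: 24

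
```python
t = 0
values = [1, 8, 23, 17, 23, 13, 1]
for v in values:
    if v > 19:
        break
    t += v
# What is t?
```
Trace:
  t=0
  t=1, v=1
  t=9, v=8
  t=9, v=23

Final answer: 9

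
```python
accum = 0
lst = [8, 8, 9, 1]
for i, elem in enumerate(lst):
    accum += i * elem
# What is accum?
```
Trace:
  accum=0
  accum=0, i=0, elem=8
  accum=8, i=1, elem=8
  accum=26, i=2, elem=9
  accum=29, i=3, elem=1

Final answer: 29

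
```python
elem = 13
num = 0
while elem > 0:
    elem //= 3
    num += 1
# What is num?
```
Trace:
  elem=13
  elem=13, num=0
  elem=4, num=1
  elem=1, num=2
  elem=0, num=3

Final answer: 3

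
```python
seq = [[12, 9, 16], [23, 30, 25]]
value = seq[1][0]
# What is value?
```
Trace:
  seq=[[12, 9, 16], [23, 30, 25]]
  seq=[[12, 9, 16], [23, 30, 25]], value=23

Final answer: 23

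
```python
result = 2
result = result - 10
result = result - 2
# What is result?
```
Trace:
  result=2
  result=-8
  result=-10

Final answer: -10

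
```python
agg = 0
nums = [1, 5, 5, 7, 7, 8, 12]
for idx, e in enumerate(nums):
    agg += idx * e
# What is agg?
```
Trace:
  agg=0
  agg=0, idx=0, e=1
  agg=5, idx=1, e=5
  agg=15, idx=2, e=5
  agg=36, idx=3, e=7
  agg=64, idx=4, e=7
  agg=104, idx=5, e=8
  agg=176, idx=6, e=12

Final answer: 176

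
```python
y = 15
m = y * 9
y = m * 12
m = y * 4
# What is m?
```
Trace:
  y=15
  y=15, m=135
  y=1620, m=135
  y=1620, m=6480

Final answer: 6480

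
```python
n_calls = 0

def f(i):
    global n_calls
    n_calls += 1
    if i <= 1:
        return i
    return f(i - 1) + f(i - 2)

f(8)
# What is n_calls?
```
Call trace (a repeated sub-call is expanded the first time; later identical calls just restate its return value):
f(i=8)
  f(i=7)
    f(i=6)
      f(i=5)
        f(i=4)
          f(i=3)
            f(i=2)
              f(i=1)
              -> return 1
              f(i=0)
              -> return 0
            -> return 1
            f(i=1)
            -> return 1
          -> return 2
          f(i=2) -> return 1  (same call as traced above)
        -> return 3
        f(i=3) -> return 2  (same call as traced above)
      -> return 5
      f(i=4) -> return 3  (same call as traced above)
    -> return 8
    f(i=5) -> return 5  (same call as traced above)
  -> return 13
  f(i=6) -> return 8  (same call as traced above)
-> return 21

n_calls is incremented once per call, so count the calls in each subtree. Let C(i) = number of calls made by f(i).
C(0) = C(1) = 1 (base case, no recursion); C(i) = 1 + C(i - 1) + C(i - 2) otherwise.
C(2) = 1 + C(1) + C(0) = 1 + 1 + 1 = 3
C(3) = 1 + C(2) + C(1) = 1 + 3 + 1 = 5
C(4) = 1 + C(3) + C(2) = 1 + 5 + 3 = 9
C(5) = 1 + C(4) + C(3) = 1 + 9 + 5 = 15
C(6) = 1 + C(5) + C(4) = 1 + 15 + 9 = 25
C(7) = 1 + C(6) + C(5) = 1 + 25 + 15 = 41
C(8) = 1 + C(7) + C(6) = 1 + 41 + 25 = 67
n_calls = C(8) = 67

Final answer: 67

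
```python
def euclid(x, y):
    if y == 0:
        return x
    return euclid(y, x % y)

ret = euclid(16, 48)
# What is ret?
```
Call trace:
euclid(x=16, y=48)
  euclid(x=48, y=16)
    euclid(x=16, y=0)
    -> return 16
  -> return 16
-> return 16

Final answer: 16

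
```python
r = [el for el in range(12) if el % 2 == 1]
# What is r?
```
Trace:
  el=0
  el=1
  el=2
  el=3
  el=4
  el=5
  el=6
  el=7
  el=8
  el=9
  el=10
  el=11
  r=[1, 3, 5, 7, 9, 11]

Final answer: [1, 3, 5, 7, 9, 11]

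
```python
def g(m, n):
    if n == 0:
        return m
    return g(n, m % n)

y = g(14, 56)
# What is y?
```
Call trace:
g(m=14, n=56)
  g(m=56, n=14)
    g(m=14, n=0)
    -> return 14
  -> return 14
-> return 14

Final answer: 14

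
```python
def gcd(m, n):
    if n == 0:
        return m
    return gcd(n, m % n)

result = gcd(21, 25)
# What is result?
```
Call trace:
gcd(m=21, n=25)
  gcd(m=25, n=21)
    gcd(m=21, n=4)
      gcd(m=4, n=1)
        gcd(m=1, n=0)
        -> return 1
      -> return 1
    -> return 1
  -> return 1
-> return 1

Final answer: 1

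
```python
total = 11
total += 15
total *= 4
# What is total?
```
Trace:
  total=11
  total=26
  total=104

Final answer: 104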